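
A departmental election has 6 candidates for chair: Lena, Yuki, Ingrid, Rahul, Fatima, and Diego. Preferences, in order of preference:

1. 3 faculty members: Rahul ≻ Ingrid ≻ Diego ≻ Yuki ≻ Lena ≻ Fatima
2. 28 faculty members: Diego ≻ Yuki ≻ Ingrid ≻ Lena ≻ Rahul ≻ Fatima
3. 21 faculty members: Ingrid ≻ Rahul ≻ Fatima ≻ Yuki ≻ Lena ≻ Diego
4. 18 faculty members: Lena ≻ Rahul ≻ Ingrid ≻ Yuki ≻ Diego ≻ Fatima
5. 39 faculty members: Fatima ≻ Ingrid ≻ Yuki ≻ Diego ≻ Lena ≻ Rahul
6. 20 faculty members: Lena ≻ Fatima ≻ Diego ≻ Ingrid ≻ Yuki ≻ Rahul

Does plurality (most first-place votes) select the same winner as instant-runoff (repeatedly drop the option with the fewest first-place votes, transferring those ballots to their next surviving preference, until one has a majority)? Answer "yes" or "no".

Plurality — first-place votes: Lena 38, Yuki 0, Ingrid 21, Rahul 3, Fatima 39, Diego 28. Winner: Fatima.
Instant-runoff — R1 Lena 38, Yuki 0, Ingrid 21, Rahul 3, Fatima 39, Diego 28 (Yuki out); R2 Lena 38, Ingrid 21, Rahul 3, Fatima 39, Diego 28 (Rahul out); R3 Lena 38, Ingrid 24, Fatima 39, Diego 28 (Ingrid out); R4 Lena 38, Fatima 60, Diego 31 (Diego out); R5 Lena 69, Fatima 60 (Lena winner). Winner: Lena.
The two methods disagree.

no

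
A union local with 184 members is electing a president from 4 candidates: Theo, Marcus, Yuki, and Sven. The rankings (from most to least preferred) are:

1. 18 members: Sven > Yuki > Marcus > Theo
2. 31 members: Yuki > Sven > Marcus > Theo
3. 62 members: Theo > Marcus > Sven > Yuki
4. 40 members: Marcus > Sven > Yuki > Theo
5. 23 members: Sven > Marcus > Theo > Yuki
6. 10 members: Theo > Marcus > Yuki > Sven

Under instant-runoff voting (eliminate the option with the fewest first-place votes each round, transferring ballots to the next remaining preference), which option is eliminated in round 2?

Marcus

Round 1: Theo 72, Marcus 40, Yuki 31, Sven 41. Eliminate Yuki.
Round 2: Theo 72, Marcus 40, Sven 72. Eliminate Marcus.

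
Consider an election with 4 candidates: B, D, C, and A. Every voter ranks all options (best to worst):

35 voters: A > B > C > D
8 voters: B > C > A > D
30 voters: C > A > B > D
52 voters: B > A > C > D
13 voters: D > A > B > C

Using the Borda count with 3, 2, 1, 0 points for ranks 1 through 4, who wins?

A

B: 35·2 + 8·3 + 30·1 + 52·3 + 13·1 = 293
D: 35·0 + 8·0 + 30·0 + 52·0 + 13·3 = 39
C: 35·1 + 8·2 + 30·3 + 52·1 + 13·0 = 193
A: 35·3 + 8·1 + 30·2 + 52·2 + 13·2 = 303
A has the highest Borda score (303).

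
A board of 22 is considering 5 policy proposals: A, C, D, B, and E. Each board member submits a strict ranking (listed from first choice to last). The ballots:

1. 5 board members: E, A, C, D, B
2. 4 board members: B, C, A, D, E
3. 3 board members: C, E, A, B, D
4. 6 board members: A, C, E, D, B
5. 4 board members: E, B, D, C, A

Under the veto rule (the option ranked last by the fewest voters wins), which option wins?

C

Last-place votes: A 4, C 0, D 3, B 11, E 4.
C is ranked last by the fewest voters, so C wins.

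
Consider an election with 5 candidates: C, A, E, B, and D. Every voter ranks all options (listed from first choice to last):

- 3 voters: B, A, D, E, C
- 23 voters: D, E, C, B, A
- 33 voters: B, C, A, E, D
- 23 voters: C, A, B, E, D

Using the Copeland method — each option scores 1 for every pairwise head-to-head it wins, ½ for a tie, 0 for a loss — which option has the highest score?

C: beats A, E, B, and D → score 4.
A: beats E and D; loses to C and B → score 2.
E: beats D; loses to C, A, and B → score 1.
B: beats A, E, and D; loses to C → score 3.
D: loses to C, A, E, and B → score 0.
C has the best pairwise record.

C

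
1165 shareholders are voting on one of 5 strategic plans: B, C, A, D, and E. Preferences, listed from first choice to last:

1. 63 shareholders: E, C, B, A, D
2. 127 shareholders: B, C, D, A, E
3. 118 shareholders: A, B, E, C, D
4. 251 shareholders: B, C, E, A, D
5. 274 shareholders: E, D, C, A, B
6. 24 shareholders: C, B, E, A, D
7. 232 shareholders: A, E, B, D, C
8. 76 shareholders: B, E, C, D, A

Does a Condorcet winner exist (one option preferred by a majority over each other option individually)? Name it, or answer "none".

none

Checking pairwise contests:
A beats B 624–541.
B beats C 804–361.
C beats A 815–350.
B beats D 891–274.
B beats E 596–569.
Every option loses at least one head-to-head, so there is no Condorcet winner.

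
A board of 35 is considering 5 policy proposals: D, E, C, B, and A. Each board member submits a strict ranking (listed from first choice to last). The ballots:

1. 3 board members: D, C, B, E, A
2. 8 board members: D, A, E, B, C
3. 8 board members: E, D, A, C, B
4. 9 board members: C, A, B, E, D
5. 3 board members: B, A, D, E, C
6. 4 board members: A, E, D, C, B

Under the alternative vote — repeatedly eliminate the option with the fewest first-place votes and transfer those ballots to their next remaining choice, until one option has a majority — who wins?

Round 1: D 11, E 8, C 9, B 3, A 4. Eliminate B.
Round 2: D 11, E 8, C 9, A 7. Eliminate A.
Round 3: D 14, E 12, C 9. Eliminate C.
Round 4: D 14, E 21. E has a majority.

E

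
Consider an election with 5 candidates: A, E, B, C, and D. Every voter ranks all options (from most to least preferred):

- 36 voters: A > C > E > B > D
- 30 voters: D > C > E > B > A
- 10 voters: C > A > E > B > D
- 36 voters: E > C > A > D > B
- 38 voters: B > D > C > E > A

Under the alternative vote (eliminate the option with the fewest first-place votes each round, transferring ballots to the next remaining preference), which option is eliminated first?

C

Round 1: A 36, E 36, B 38, C 10, D 30. Eliminate C.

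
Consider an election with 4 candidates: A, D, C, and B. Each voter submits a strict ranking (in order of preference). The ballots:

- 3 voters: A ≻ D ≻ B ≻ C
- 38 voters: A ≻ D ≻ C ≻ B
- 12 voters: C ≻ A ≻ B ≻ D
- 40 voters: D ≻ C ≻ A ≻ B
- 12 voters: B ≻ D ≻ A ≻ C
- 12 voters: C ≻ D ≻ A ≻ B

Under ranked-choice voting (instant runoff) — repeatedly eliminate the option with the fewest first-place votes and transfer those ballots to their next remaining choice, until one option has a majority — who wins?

Round 1: A 41, D 40, C 24, B 12. Eliminate B.
Round 2: A 41, D 52, C 24. Eliminate C.
Round 3: A 53, D 64. D has a majority.

D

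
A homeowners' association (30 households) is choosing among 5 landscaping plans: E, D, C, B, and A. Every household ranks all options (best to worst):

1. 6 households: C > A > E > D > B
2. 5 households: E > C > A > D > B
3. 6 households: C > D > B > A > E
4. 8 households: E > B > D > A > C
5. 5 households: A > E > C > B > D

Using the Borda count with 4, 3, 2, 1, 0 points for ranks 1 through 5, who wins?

E

E: 6·2 + 5·4 + 6·0 + 8·4 + 5·3 = 79
D: 6·1 + 5·1 + 6·3 + 8·2 + 5·0 = 45
C: 6·4 + 5·3 + 6·4 + 8·0 + 5·2 = 73
B: 6·0 + 5·0 + 6·2 + 8·3 + 5·1 = 41
A: 6·3 + 5·2 + 6·1 + 8·1 + 5·4 = 62
E has the highest Borda score (79).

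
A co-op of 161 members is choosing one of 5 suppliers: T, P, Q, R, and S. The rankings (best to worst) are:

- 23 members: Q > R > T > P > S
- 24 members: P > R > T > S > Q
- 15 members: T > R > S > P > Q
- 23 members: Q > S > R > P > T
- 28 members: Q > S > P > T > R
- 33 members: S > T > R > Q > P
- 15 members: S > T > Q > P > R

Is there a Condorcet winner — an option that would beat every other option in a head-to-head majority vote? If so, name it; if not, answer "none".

S

S vs T: 99–62 for S.
S vs P: 114–47 for S.
S vs Q: 87–74 for S.
S vs R: 99–62 for S.
S beats every other option head-to-head.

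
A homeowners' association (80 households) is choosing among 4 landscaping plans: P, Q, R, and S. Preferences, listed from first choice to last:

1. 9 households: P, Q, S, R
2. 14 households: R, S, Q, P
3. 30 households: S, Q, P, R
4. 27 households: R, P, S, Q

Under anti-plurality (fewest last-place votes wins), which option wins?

Last-place votes: P 14, Q 27, R 39, S 0.
S is ranked last by the fewest voters, so S wins.

S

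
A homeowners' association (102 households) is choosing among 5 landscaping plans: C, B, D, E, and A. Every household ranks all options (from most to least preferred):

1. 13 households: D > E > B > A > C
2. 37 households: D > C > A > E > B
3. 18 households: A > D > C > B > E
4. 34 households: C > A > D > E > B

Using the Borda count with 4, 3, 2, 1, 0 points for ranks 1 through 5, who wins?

C: 13·0 + 37·3 + 18·2 + 34·4 = 283
B: 13·2 + 37·0 + 18·1 + 34·0 = 44
D: 13·4 + 37·4 + 18·3 + 34·2 = 322
E: 13·3 + 37·1 + 18·0 + 34·1 = 110
A: 13·1 + 37·2 + 18·4 + 34·3 = 261
D has the highest Borda score (322).

D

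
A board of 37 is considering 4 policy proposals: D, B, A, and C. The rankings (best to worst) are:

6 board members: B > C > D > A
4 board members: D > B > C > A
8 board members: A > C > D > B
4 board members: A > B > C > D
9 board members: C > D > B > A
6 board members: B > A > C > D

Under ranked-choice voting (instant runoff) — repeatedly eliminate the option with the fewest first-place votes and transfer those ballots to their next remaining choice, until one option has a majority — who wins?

Round 1: D 4, B 12, A 12, C 9. Eliminate D.
Round 2: B 16, A 12, C 9. Eliminate C.
Round 3: B 25, A 12. B has a majority.

B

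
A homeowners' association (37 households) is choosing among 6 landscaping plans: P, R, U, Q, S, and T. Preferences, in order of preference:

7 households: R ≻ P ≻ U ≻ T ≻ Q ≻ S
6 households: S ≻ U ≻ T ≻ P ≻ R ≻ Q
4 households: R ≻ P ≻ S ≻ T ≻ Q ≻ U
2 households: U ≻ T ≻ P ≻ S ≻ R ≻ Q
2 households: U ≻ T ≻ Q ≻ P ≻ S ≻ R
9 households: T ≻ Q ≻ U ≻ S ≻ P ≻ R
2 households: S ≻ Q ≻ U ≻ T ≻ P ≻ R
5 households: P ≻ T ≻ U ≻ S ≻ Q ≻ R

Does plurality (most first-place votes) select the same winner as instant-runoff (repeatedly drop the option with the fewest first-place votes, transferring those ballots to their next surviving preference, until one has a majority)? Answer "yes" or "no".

no

Plurality — first-place votes: P 5, R 11, U 4, Q 0, S 8, T 9. Winner: R.
Instant-runoff — R1 P 5, R 11, U 4, Q 0, S 8, T 9 (Q out); R2 P 5, R 11, U 4, S 8, T 9 (U out); R3 P 5, R 11, S 8, T 13 (P out); R4 R 11, S 8, T 18 (S out); R5 R 11, T 26 (T winner). Winner: T.
The two methods disagree.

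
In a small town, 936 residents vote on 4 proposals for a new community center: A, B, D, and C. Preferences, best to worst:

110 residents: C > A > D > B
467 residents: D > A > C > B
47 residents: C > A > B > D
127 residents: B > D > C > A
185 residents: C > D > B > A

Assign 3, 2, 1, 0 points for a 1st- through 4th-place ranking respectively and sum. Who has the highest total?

D

A: 110·2 + 467·2 + 47·2 + 127·0 + 185·0 = 1248
B: 110·0 + 467·0 + 47·1 + 127·3 + 185·1 = 613
D: 110·1 + 467·3 + 47·0 + 127·2 + 185·2 = 2135
C: 110·3 + 467·1 + 47·3 + 127·1 + 185·3 = 1620
D has the highest Borda score (2135).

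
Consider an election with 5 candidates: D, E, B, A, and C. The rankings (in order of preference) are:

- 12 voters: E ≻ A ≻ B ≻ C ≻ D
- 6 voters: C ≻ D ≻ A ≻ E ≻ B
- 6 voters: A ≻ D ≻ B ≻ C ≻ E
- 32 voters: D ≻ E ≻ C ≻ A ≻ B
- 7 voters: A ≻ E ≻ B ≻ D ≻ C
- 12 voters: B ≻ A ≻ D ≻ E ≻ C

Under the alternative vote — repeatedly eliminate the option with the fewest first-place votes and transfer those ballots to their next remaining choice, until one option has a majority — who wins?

Round 1: D 32, E 12, B 12, A 13, C 6. Eliminate C.
Round 2: D 38, E 12, B 12, A 13. D has a majority.

D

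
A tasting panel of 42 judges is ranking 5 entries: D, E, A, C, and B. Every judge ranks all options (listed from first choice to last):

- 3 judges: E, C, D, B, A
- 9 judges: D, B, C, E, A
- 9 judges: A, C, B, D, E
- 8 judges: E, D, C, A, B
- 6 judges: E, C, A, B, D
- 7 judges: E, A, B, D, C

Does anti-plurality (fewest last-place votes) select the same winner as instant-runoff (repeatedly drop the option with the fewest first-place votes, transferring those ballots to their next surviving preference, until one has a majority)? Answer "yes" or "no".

Anti-plurality — last-place votes: D 6, E 9, A 12, C 7, B 8. Winner: D.
Instant-runoff — R1 D 9, E 24, A 9, C 0, B 0 (E winner). Winner: E.
The two methods disagree.

no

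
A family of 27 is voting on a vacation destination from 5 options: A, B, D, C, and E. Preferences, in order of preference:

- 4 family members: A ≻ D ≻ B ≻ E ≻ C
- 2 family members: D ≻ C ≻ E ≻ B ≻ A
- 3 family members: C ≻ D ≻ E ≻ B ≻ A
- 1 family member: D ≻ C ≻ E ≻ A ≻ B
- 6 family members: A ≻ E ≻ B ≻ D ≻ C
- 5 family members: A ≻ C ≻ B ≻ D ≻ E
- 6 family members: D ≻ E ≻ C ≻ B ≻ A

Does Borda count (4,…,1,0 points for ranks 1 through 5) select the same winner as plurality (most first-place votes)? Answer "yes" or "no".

Borda — scores: A 61, B 41, D 68, C 48, E 52. Winner: D.
Plurality — first-place votes: A 15, B 0, D 9, C 3, E 0. Winner: A.
The two methods disagree.

no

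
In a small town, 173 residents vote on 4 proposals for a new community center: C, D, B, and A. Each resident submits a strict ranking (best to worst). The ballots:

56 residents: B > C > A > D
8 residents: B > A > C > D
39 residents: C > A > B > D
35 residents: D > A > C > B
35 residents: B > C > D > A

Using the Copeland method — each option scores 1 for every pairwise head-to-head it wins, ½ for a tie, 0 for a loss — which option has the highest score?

B

C: beats D and A; loses to B → score 2.
D: loses to C, B, and A → score 0.
B: beats C, D, and A → score 3.
A: beats D; loses to C and B → score 1.
B has the best pairwise record.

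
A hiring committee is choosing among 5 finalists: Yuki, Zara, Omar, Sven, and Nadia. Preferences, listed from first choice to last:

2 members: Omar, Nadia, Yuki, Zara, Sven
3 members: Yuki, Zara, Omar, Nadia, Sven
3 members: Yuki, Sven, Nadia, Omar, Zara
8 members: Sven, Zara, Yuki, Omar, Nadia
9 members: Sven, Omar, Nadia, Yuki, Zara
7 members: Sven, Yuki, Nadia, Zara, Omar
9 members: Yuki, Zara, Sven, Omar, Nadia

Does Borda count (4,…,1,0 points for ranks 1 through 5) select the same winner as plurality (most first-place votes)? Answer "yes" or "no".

Borda — scores: Yuki 110, Zara 69, Omar 61, Sven 123, Nadia 47. Winner: Sven.
Plurality — first-place votes: Yuki 15, Zara 0, Omar 2, Sven 24, Nadia 0. Winner: Sven.
The two methods agree.

yes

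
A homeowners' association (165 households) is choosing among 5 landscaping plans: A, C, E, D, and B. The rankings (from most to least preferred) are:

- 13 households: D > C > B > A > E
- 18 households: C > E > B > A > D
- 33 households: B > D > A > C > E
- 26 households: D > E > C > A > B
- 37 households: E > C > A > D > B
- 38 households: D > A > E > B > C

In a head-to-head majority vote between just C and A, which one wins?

C

Voters preferring C to A: 94; preferring A to C: 71.
C wins the head-to-head.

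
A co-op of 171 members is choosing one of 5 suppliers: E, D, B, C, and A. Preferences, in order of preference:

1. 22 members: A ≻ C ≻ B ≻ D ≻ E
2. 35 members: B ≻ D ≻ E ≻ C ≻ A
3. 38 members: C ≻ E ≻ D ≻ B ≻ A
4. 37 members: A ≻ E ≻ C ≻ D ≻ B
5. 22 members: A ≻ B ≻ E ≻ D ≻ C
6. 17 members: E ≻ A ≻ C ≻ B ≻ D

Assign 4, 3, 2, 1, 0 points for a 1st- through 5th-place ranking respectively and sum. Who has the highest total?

E: 22·0 + 35·2 + 38·3 + 37·3 + 22·2 + 17·4 = 407
D: 22·1 + 35·3 + 38·2 + 37·1 + 22·1 + 17·0 = 262
B: 22·2 + 35·4 + 38·1 + 37·0 + 22·3 + 17·1 = 305
C: 22·3 + 35·1 + 38·4 + 37·2 + 22·0 + 17·2 = 361
A: 22·4 + 35·0 + 38·0 + 37·4 + 22·4 + 17·3 = 375
E has the highest Borda score (407).

E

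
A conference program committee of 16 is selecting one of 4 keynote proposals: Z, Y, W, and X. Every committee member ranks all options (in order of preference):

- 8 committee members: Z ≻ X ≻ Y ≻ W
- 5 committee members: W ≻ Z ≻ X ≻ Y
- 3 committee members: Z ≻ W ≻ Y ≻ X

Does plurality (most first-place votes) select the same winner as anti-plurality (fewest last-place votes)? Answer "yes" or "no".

yes

Plurality — first-place votes: Z 11, Y 0, W 5, X 0. Winner: Z.
Anti-plurality — last-place votes: Z 0, Y 5, W 8, X 3. Winner: Z.
The two methods agree.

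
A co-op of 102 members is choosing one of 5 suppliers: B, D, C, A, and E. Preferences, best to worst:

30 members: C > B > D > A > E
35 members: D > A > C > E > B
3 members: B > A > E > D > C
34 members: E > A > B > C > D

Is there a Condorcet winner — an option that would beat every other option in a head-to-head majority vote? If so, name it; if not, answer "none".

none

Checking pairwise contests:
C beats B 65–37.
B beats D 67–35.
A beats C 72–30.
D beats A 65–37.
D beats E 65–37.
Every option loses at least one head-to-head, so there is no Condorcet winner.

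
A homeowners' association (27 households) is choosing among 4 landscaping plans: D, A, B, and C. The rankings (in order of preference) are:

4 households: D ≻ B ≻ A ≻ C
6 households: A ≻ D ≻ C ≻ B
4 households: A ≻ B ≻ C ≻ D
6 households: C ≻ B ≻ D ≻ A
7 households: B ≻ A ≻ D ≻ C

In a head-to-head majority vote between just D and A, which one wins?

A

Voters preferring D to A: 10; preferring A to D: 17.
A wins the head-to-head.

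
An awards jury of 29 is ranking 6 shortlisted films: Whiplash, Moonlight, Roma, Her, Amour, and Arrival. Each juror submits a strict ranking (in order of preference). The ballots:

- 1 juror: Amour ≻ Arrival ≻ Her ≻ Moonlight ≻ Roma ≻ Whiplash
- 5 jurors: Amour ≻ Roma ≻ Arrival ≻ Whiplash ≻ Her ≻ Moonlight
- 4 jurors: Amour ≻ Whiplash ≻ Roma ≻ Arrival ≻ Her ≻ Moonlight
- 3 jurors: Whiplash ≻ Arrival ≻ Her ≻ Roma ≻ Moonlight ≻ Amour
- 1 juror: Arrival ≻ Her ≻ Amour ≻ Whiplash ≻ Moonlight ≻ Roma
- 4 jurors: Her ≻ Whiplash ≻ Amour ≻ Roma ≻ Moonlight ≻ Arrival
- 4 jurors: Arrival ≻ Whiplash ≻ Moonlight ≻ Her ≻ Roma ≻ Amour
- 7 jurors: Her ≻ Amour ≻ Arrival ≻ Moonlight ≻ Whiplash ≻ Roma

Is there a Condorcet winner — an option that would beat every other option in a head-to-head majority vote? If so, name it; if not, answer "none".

Checking pairwise contests:
Amour beats Whiplash 18–11.
Whiplash beats Moonlight 21–8.
Whiplash beats Roma 23–6.
Whiplash beats Her 16–13.
Her beats Amour 19–10.
Amour beats Arrival 21–8.
Every option loses at least one head-to-head, so there is no Condorcet winner.

none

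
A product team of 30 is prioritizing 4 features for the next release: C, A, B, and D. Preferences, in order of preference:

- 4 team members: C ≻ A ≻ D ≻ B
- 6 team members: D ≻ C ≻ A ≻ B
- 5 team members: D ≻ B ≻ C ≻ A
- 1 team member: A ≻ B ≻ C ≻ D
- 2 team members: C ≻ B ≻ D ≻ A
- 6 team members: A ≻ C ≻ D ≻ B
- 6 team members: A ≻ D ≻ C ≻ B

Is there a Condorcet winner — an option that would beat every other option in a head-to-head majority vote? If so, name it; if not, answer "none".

Checking pairwise contests:
D beats C 17–13.
C beats A 17–13.
C beats B 24–6.
A beats D 17–13.
Every option loses at least one head-to-head, so there is no Condorcet winner.

none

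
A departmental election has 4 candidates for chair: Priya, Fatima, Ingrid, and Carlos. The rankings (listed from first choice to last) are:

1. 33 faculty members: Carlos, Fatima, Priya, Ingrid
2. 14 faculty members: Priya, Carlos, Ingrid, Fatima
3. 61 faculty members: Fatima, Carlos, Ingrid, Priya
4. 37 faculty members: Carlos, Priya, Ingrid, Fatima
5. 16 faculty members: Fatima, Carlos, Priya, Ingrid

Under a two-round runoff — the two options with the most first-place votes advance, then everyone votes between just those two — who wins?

Round 1 first-place votes: Priya 14, Fatima 77, Ingrid 0, Carlos 70.
Fatima and Carlos advance.
Runoff: Fatima is preferred to Carlos by 77 voters; Carlos by 84.
Carlos wins the runoff.

Carlos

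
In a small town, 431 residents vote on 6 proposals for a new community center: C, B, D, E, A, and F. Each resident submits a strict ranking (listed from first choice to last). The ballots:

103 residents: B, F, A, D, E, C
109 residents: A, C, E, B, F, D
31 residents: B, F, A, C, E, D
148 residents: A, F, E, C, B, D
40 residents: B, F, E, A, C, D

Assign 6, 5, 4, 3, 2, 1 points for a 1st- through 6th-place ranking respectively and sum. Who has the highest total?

A

C: 103·1 + 109·5 + 31·3 + 148·3 + 40·2 = 1265
B: 103·6 + 109·3 + 31·6 + 148·2 + 40·6 = 1667
D: 103·3 + 109·1 + 31·1 + 148·1 + 40·1 = 637
E: 103·2 + 109·4 + 31·2 + 148·4 + 40·4 = 1456
A: 103·4 + 109·6 + 31·4 + 148·6 + 40·3 = 2198
F: 103·5 + 109·2 + 31·5 + 148·5 + 40·5 = 1828
A has the highest Borda score (2198).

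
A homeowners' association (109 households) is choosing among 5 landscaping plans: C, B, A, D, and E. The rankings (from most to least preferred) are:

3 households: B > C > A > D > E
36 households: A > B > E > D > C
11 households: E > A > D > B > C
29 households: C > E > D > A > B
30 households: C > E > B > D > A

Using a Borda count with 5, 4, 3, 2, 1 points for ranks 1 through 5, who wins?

C: 3·4 + 36·1 + 11·1 + 29·5 + 30·5 = 354
B: 3·5 + 36·4 + 11·2 + 29·1 + 30·3 = 300
A: 3·3 + 36·5 + 11·4 + 29·2 + 30·1 = 321
D: 3·2 + 36·2 + 11·3 + 29·3 + 30·2 = 258
E: 3·1 + 36·3 + 11·5 + 29·4 + 30·4 = 402
E has the highest Borda score (402).

E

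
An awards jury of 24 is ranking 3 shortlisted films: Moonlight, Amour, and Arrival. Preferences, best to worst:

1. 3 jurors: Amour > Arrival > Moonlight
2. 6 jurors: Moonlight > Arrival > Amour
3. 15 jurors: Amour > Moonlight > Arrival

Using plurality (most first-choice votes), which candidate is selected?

First-place votes: Moonlight 6, Amour 18, Arrival 0.
Amour has the most first-place votes.

Amour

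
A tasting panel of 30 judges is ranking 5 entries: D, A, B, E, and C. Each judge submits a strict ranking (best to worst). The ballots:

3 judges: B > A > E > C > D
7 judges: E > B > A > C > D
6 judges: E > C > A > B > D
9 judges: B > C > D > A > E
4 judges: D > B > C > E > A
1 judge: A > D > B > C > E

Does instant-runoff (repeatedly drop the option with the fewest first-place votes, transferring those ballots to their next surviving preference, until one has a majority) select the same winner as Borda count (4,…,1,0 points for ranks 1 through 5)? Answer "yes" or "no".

Instant-runoff — R1 D 4, A 1, B 12, E 13, C 0 (C out); R2 D 4, A 1, B 12, E 13 (A out); R3 D 5, B 12, E 13 (D out); R4 B 17, E 13 (B winner). Winner: B.
Borda — scores: D 37, A 48, B 89, E 62, C 64. Winner: B.
The two methods agree.

yes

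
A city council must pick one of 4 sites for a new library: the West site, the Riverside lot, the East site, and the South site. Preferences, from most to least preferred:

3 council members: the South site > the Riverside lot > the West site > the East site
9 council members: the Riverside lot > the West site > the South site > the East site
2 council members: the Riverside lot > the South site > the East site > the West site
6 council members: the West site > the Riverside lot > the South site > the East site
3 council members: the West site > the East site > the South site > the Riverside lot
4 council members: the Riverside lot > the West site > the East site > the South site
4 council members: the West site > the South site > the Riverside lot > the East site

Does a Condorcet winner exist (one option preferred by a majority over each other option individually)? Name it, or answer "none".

the Riverside lot

the Riverside lot vs the West site: 18–13 for the Riverside lot.
the Riverside lot vs the East site: 28–3 for the Riverside lot.
the Riverside lot vs the South site: 21–10 for the Riverside lot.
the Riverside lot beats every other option head-to-head.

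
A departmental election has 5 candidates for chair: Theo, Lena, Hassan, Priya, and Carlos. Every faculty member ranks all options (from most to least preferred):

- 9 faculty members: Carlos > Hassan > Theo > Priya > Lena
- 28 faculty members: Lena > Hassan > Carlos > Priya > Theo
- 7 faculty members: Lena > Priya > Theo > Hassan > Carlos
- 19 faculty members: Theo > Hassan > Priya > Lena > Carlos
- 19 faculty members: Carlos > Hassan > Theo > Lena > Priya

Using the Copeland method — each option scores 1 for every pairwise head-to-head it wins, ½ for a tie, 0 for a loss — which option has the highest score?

Theo: beats Lena and Priya; loses to Hassan and Carlos → score 2.
Lena: beats Priya and Carlos; loses to Theo and Hassan → score 2.
Hassan: beats Theo, Lena, Priya, and Carlos → score 4.
Priya: loses to Theo, Lena, Hassan, and Carlos → score 0.
Carlos: beats Theo and Priya; loses to Lena and Hassan → score 2.
Hassan has the best pairwise record.

Hassan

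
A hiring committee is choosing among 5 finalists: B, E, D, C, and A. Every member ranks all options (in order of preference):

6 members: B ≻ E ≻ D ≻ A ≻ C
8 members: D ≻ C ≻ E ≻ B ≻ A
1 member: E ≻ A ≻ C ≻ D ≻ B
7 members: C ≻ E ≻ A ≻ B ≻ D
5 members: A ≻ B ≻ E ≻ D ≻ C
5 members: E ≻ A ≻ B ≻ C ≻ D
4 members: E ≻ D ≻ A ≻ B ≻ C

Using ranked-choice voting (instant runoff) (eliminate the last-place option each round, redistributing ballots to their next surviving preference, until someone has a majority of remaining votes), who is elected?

E

Round 1: B 6, E 10, D 8, C 7, A 5. Eliminate A.
Round 2: B 11, E 10, D 8, C 7. Eliminate C.
Round 3: B 11, E 17, D 8. Eliminate D.
Round 4: B 11, E 25. E has a majority.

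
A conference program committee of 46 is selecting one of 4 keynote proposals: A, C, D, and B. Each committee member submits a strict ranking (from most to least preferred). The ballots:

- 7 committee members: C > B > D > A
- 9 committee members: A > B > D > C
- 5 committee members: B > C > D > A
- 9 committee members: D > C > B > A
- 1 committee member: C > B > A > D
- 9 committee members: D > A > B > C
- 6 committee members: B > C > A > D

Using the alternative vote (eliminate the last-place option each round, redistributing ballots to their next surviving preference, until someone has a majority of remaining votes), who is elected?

B

Round 1: A 9, C 8, D 18, B 11. Eliminate C.
Round 2: A 9, D 18, B 19. Eliminate A.
Round 3: D 18, B 28. B has a majority.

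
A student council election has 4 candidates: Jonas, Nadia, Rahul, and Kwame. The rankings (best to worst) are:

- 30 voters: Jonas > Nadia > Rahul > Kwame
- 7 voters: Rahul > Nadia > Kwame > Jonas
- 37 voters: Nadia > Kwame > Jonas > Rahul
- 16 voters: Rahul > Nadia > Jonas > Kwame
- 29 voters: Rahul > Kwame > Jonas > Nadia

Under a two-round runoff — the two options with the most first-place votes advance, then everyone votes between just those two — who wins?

Nadia

Round 1 first-place votes: Jonas 30, Nadia 37, Rahul 52, Kwame 0.
Rahul and Nadia advance.
Runoff: Rahul is preferred to Nadia by 52 voters; Nadia by 67.
Nadia wins the runoff.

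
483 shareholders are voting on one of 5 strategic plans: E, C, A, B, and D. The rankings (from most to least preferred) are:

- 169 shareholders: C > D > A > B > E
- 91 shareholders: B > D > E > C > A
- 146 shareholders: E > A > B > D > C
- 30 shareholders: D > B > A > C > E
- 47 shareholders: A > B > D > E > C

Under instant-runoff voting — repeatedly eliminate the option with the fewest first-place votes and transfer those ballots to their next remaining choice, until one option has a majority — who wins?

B

Round 1: E 146, C 169, A 47, B 91, D 30. Eliminate D.
Round 2: E 146, C 169, A 47, B 121. Eliminate A.
Round 3: E 146, C 169, B 168. Eliminate E.
Round 4: C 169, B 314. B has a majority.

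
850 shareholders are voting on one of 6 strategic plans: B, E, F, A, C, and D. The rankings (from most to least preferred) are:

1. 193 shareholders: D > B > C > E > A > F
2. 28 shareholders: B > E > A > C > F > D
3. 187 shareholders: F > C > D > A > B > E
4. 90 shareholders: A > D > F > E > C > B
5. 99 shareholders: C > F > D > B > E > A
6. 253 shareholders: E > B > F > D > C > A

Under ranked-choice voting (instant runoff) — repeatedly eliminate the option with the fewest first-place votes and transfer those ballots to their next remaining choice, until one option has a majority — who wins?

F

Round 1: B 28, E 253, F 187, A 90, C 99, D 193. Eliminate B.
Round 2: E 281, F 187, A 90, C 99, D 193. Eliminate A.
Round 3: E 281, F 187, C 99, D 283. Eliminate C.
Round 4: E 281, F 286, D 283. Eliminate E.
Round 5: F 567, D 283. F has a majority.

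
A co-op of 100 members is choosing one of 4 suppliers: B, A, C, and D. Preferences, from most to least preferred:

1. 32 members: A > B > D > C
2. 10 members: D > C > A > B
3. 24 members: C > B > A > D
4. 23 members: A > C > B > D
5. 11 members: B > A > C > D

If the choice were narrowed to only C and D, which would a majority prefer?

C

Voters preferring C to D: 58; preferring D to C: 42.
C wins the head-to-head.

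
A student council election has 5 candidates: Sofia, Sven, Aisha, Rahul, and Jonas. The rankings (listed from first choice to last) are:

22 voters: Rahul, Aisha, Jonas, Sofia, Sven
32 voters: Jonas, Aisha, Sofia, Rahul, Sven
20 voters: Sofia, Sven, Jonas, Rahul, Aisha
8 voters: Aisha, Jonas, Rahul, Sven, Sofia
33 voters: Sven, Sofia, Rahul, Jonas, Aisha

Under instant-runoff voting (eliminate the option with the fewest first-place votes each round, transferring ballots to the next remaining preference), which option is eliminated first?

Round 1: Sofia 20, Sven 33, Aisha 8, Rahul 22, Jonas 32. Eliminate Aisha.

Aisha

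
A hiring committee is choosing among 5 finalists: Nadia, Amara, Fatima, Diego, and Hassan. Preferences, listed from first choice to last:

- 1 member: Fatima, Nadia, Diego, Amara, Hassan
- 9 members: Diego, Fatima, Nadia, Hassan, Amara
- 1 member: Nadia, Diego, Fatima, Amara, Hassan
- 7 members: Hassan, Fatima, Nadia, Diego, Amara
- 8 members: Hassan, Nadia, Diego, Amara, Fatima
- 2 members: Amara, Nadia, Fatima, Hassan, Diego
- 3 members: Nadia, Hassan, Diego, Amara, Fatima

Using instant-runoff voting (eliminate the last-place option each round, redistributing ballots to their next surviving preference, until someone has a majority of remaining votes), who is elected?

Round 1: Nadia 4, Amara 2, Fatima 1, Diego 9, Hassan 15. Eliminate Fatima.
Round 2: Nadia 5, Amara 2, Diego 9, Hassan 15. Eliminate Amara.
Round 3: Nadia 7, Diego 9, Hassan 15. Eliminate Nadia.
Round 4: Diego 11, Hassan 20. Hassan has a majority.

Hassan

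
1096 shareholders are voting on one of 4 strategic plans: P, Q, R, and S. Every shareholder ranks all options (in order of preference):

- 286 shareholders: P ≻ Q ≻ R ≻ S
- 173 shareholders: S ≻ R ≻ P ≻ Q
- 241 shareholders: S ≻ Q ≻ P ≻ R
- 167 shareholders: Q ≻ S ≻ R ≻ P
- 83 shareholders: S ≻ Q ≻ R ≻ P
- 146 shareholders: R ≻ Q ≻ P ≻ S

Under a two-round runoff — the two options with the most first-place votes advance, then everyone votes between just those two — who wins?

S

Round 1 first-place votes: P 286, Q 167, R 146, S 497.
S and P advance.
Runoff: S is preferred to P by 664 voters; P by 432.
S wins the runoff.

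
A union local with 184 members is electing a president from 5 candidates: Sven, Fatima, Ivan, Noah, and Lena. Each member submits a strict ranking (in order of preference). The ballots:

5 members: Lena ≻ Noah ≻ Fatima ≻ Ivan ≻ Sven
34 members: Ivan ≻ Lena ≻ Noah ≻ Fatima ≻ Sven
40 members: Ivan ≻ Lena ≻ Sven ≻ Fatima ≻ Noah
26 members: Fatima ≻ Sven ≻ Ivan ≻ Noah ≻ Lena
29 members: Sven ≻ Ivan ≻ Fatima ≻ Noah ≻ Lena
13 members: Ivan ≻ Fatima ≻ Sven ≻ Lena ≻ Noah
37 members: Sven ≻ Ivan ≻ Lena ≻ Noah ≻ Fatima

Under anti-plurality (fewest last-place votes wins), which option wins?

Ivan

Last-place votes: Sven 39, Fatima 37, Ivan 0, Noah 53, Lena 55.
Ivan is ranked last by the fewest voters, so Ivan wins.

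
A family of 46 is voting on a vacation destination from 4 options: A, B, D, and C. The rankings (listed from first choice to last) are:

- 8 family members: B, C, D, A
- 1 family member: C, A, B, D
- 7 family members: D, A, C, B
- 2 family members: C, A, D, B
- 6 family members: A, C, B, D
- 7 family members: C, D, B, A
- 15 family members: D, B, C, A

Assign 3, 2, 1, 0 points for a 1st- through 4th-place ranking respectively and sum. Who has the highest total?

A: 8·0 + 1·2 + 7·2 + 2·2 + 6·3 + 7·0 + 15·0 = 38
B: 8·3 + 1·1 + 7·0 + 2·0 + 6·1 + 7·1 + 15·2 = 68
D: 8·1 + 1·0 + 7·3 + 2·1 + 6·0 + 7·2 + 15·3 = 90
C: 8·2 + 1·3 + 7·1 + 2·3 + 6·2 + 7·3 + 15·1 = 80
D has the highest Borda score (90).

D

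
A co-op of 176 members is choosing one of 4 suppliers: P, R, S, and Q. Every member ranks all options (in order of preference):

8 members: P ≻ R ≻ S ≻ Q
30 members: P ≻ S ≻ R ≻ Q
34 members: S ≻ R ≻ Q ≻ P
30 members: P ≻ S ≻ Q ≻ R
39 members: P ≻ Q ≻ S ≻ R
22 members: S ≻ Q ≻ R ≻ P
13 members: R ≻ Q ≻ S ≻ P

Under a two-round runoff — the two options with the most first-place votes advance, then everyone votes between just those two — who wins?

Round 1 first-place votes: P 107, R 13, S 56, Q 0.
P and S advance.
Runoff: P is preferred to S by 107 voters; S by 69.
P wins the runoff.

P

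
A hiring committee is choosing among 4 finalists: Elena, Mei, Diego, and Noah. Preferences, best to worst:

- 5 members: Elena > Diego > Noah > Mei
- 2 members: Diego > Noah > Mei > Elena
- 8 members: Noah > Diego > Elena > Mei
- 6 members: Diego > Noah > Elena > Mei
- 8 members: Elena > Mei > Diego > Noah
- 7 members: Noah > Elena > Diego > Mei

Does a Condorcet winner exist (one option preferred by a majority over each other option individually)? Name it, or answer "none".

none

Checking pairwise contests:
Noah beats Elena 23–13.
Elena beats Mei 34–2.
Elena beats Diego 20–16.
Diego beats Noah 21–15.
Every option loses at least one head-to-head, so there is no Condorcet winner.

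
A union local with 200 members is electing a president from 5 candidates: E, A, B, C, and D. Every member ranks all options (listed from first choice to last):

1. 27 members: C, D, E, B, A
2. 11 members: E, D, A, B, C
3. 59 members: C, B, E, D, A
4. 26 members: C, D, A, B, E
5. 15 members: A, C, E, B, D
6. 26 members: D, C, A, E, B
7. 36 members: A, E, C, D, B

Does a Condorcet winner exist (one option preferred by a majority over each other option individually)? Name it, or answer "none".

C

C vs E: 153–47 for C.
C vs A: 138–62 for C.
C vs B: 189–11 for C.
C vs D: 163–37 for C.
C beats every other option head-to-head.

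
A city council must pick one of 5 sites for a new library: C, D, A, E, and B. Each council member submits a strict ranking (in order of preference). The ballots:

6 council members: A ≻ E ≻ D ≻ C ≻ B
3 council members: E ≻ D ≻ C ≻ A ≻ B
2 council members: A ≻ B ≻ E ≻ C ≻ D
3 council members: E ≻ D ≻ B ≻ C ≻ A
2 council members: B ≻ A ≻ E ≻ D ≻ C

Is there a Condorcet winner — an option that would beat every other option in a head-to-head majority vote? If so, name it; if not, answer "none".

A vs C: 10–6 for A.
A vs D: 10–6 for A.
A vs E: 10–6 for A.
A vs B: 11–5 for A.
A beats every other option head-to-head.

A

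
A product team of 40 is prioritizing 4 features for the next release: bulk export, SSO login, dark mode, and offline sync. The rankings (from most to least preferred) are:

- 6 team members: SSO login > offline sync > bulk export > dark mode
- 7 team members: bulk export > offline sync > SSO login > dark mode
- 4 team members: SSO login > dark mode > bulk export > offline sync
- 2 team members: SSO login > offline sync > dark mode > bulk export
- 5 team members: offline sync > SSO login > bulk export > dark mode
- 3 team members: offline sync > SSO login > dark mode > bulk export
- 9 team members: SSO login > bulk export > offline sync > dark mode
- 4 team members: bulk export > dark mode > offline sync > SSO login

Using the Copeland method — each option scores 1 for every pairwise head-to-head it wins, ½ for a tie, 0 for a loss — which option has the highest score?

SSO login

bulk export: beats dark mode and offline sync; loses to SSO login → score 2.
SSO login: beats bulk export, dark mode, and offline sync → score 3.
dark mode: loses to bulk export, SSO login, and offline sync → score 0.
offline sync: beats dark mode; loses to bulk export and SSO login → score 1.
SSO login has the best pairwise record.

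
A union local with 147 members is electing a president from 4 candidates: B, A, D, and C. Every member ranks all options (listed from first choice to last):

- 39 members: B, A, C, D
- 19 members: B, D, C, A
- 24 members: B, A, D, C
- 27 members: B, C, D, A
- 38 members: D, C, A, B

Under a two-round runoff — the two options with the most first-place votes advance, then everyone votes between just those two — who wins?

B

Round 1 first-place votes: B 109, A 0, D 38, C 0.
B and D advance.
Runoff: B is preferred to D by 109 voters; D by 38.
B wins the runoff.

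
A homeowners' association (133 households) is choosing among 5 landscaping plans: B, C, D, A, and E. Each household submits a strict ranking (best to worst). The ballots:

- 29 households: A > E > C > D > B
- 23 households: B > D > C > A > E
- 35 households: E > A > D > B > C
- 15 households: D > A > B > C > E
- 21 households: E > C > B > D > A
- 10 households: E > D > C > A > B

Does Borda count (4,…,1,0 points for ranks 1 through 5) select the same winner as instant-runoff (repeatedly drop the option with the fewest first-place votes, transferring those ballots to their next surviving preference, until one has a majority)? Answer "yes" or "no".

no

Borda — scores: B 199, C 202, D 279, A 299, E 351. Winner: E.
Instant-runoff — R1 B 23, C 0, D 15, A 29, E 66 (C out); R2 B 23, D 15, A 29, E 66 (D out); R3 B 23, A 44, E 66 (B out); R4 A 67, E 66 (A winner). Winner: A.
The two methods disagree.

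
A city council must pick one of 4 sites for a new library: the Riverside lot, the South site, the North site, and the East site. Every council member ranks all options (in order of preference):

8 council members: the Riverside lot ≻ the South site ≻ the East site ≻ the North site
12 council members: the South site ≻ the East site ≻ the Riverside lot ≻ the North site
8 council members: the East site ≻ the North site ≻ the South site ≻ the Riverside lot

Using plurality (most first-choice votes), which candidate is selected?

First-place votes: the Riverside lot 8, the South site 12, the North site 0, the East site 8.
the South site has the most first-place votes.

the South site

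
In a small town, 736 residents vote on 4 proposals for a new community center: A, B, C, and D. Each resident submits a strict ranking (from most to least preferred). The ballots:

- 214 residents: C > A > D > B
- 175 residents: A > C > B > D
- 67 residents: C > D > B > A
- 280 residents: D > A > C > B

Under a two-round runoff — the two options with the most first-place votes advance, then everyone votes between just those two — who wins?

Round 1 first-place votes: A 175, B 0, C 281, D 280.
C and D advance.
Runoff: C is preferred to D by 456 voters; D by 280.
C wins the runoff.

C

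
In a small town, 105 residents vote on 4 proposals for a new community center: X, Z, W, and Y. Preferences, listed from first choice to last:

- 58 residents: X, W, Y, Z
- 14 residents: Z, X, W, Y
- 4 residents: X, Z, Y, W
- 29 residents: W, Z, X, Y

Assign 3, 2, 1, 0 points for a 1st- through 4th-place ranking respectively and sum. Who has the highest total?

X: 58·3 + 14·2 + 4·3 + 29·1 = 243
Z: 58·0 + 14·3 + 4·2 + 29·2 = 108
W: 58·2 + 14·1 + 4·0 + 29·3 = 217
Y: 58·1 + 14·0 + 4·1 + 29·0 = 62
X has the highest Borda score (243).

X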